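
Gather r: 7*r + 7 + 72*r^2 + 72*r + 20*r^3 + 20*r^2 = 20*r^3 + 92*r^2 + 79*r + 7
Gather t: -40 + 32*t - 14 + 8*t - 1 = 40*t - 55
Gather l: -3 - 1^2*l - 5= -l - 8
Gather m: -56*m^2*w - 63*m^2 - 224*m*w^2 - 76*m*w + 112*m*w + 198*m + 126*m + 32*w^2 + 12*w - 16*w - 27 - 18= m^2*(-56*w - 63) + m*(-224*w^2 + 36*w + 324) + 32*w^2 - 4*w - 45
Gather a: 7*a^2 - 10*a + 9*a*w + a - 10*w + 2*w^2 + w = 7*a^2 + a*(9*w - 9) + 2*w^2 - 9*w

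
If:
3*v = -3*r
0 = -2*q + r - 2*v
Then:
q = -3*v/2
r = -v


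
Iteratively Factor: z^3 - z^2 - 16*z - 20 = (z - 5)*(z^2 + 4*z + 4) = (z - 5)*(z + 2)*(z + 2)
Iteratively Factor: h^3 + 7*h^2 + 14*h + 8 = (h + 4)*(h^2 + 3*h + 2) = (h + 1)*(h + 4)*(h + 2)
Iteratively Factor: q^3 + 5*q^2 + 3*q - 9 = (q + 3)*(q^2 + 2*q - 3) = (q - 1)*(q + 3)*(q + 3)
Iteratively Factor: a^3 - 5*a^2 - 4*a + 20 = (a - 2)*(a^2 - 3*a - 10) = (a - 2)*(a + 2)*(a - 5)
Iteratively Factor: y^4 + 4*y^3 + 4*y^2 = (y)*(y^3 + 4*y^2 + 4*y) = y^2*(y^2 + 4*y + 4) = y^2*(y + 2)*(y + 2)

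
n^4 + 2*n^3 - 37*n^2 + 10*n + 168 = (n - 4)*(n - 3)*(n + 2)*(n + 7)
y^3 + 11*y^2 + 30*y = y*(y + 5)*(y + 6)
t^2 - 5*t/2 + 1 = (t - 2)*(t - 1/2)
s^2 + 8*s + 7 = (s + 1)*(s + 7)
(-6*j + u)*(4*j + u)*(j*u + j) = -24*j^3*u - 24*j^3 - 2*j^2*u^2 - 2*j^2*u + j*u^3 + j*u^2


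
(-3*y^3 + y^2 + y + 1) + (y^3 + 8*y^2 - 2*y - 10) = -2*y^3 + 9*y^2 - y - 9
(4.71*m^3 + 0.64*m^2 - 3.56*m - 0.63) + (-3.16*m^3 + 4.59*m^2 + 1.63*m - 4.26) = 1.55*m^3 + 5.23*m^2 - 1.93*m - 4.89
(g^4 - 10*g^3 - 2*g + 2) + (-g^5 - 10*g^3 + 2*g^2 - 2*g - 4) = -g^5 + g^4 - 20*g^3 + 2*g^2 - 4*g - 2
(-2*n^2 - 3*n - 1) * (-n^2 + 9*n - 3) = 2*n^4 - 15*n^3 - 20*n^2 + 3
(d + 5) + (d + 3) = 2*d + 8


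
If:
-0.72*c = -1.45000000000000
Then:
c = 2.01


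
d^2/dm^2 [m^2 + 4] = 2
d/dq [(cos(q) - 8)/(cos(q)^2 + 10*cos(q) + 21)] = (cos(q)^2 - 16*cos(q) - 101)*sin(q)/(cos(q)^2 + 10*cos(q) + 21)^2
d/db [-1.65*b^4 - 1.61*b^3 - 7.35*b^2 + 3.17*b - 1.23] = -6.6*b^3 - 4.83*b^2 - 14.7*b + 3.17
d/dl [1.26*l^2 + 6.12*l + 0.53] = 2.52*l + 6.12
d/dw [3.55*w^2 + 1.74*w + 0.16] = 7.1*w + 1.74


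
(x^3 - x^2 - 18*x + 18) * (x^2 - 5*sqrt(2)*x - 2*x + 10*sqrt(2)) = x^5 - 5*sqrt(2)*x^4 - 3*x^4 - 16*x^3 + 15*sqrt(2)*x^3 + 54*x^2 + 80*sqrt(2)*x^2 - 270*sqrt(2)*x - 36*x + 180*sqrt(2)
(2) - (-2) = 4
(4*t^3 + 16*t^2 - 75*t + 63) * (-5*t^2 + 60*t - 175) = -20*t^5 + 160*t^4 + 635*t^3 - 7615*t^2 + 16905*t - 11025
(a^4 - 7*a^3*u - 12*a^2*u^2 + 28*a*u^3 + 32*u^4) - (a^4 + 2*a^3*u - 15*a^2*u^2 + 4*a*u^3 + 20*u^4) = -9*a^3*u + 3*a^2*u^2 + 24*a*u^3 + 12*u^4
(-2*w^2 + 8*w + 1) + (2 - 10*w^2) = -12*w^2 + 8*w + 3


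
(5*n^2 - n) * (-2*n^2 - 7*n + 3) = -10*n^4 - 33*n^3 + 22*n^2 - 3*n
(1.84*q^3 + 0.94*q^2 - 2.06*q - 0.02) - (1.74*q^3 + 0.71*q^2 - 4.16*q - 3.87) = 0.1*q^3 + 0.23*q^2 + 2.1*q + 3.85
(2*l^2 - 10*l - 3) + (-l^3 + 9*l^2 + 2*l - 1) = -l^3 + 11*l^2 - 8*l - 4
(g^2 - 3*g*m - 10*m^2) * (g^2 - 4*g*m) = g^4 - 7*g^3*m + 2*g^2*m^2 + 40*g*m^3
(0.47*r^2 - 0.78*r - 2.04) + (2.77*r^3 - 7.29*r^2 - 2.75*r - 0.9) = 2.77*r^3 - 6.82*r^2 - 3.53*r - 2.94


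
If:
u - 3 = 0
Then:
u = 3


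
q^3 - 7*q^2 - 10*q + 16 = (q - 8)*(q - 1)*(q + 2)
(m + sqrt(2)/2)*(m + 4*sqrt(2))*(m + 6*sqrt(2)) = m^3 + 21*sqrt(2)*m^2/2 + 58*m + 24*sqrt(2)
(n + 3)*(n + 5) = n^2 + 8*n + 15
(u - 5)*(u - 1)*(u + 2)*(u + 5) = u^4 + u^3 - 27*u^2 - 25*u + 50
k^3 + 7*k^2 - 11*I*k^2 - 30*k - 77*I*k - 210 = (k + 7)*(k - 6*I)*(k - 5*I)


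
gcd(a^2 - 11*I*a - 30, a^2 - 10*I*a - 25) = a - 5*I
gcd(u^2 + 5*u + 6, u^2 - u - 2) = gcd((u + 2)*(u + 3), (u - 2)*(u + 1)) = 1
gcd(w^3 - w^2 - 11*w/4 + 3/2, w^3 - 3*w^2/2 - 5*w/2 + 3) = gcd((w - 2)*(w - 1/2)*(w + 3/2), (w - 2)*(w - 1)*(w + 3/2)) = w^2 - w/2 - 3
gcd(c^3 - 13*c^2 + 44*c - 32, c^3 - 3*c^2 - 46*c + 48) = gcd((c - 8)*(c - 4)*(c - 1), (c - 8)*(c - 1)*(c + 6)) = c^2 - 9*c + 8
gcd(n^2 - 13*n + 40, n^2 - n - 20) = n - 5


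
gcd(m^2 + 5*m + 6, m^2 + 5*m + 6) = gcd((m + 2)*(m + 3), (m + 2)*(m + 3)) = m^2 + 5*m + 6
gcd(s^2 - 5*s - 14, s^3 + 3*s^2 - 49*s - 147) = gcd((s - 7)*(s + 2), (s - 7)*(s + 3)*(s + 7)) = s - 7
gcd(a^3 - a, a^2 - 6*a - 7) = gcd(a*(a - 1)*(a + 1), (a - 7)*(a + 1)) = a + 1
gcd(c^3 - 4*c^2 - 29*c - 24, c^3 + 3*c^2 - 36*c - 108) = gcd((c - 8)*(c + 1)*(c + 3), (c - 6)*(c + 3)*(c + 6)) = c + 3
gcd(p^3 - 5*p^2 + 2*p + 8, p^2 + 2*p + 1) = p + 1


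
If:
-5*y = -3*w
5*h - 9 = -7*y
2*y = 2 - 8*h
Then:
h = -2/23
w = 155/69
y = 31/23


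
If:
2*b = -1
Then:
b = -1/2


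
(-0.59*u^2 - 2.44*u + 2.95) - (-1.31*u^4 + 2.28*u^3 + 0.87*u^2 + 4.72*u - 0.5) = 1.31*u^4 - 2.28*u^3 - 1.46*u^2 - 7.16*u + 3.45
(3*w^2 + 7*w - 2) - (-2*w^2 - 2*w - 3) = 5*w^2 + 9*w + 1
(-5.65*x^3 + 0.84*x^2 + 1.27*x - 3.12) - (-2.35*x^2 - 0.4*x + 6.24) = -5.65*x^3 + 3.19*x^2 + 1.67*x - 9.36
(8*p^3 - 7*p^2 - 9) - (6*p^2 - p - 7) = 8*p^3 - 13*p^2 + p - 2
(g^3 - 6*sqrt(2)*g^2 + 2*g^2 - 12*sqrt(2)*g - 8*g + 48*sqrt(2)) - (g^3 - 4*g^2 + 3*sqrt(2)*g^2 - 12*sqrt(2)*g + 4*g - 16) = -9*sqrt(2)*g^2 + 6*g^2 - 12*g + 16 + 48*sqrt(2)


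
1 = 1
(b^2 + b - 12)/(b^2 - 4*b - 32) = (b - 3)/(b - 8)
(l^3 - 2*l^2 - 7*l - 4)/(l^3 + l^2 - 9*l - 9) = (l^2 - 3*l - 4)/(l^2 - 9)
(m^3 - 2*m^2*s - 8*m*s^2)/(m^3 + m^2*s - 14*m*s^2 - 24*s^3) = m/(m + 3*s)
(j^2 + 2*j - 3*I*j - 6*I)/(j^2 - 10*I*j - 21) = (j + 2)/(j - 7*I)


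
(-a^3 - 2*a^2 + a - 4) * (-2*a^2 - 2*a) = 2*a^5 + 6*a^4 + 2*a^3 + 6*a^2 + 8*a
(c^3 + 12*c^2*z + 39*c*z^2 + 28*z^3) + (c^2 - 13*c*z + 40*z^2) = c^3 + 12*c^2*z + c^2 + 39*c*z^2 - 13*c*z + 28*z^3 + 40*z^2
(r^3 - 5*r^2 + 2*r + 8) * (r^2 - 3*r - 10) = r^5 - 8*r^4 + 7*r^3 + 52*r^2 - 44*r - 80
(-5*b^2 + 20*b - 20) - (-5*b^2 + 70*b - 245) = 225 - 50*b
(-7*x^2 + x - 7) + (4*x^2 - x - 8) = -3*x^2 - 15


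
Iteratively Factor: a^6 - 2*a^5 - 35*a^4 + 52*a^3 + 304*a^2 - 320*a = (a - 4)*(a^5 + 2*a^4 - 27*a^3 - 56*a^2 + 80*a) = (a - 4)*(a - 1)*(a^4 + 3*a^3 - 24*a^2 - 80*a) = a*(a - 4)*(a - 1)*(a^3 + 3*a^2 - 24*a - 80) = a*(a - 5)*(a - 4)*(a - 1)*(a^2 + 8*a + 16) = a*(a - 5)*(a - 4)*(a - 1)*(a + 4)*(a + 4)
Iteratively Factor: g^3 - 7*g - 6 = (g + 2)*(g^2 - 2*g - 3) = (g + 1)*(g + 2)*(g - 3)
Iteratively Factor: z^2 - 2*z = (z)*(z - 2)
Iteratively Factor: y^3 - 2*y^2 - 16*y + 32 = (y - 4)*(y^2 + 2*y - 8) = (y - 4)*(y + 4)*(y - 2)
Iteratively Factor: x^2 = (x)*(x)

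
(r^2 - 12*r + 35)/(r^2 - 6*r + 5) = (r - 7)/(r - 1)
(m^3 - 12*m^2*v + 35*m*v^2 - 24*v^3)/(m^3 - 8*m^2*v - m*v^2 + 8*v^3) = (m - 3*v)/(m + v)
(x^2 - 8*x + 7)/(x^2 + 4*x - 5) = (x - 7)/(x + 5)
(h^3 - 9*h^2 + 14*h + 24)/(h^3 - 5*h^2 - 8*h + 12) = (h^2 - 3*h - 4)/(h^2 + h - 2)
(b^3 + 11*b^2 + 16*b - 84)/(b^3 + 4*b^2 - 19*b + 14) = (b + 6)/(b - 1)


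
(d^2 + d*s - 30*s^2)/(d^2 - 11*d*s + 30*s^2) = (-d - 6*s)/(-d + 6*s)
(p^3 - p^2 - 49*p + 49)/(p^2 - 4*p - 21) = (p^2 + 6*p - 7)/(p + 3)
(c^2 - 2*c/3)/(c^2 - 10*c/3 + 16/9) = 3*c/(3*c - 8)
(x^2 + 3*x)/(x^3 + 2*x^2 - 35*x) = (x + 3)/(x^2 + 2*x - 35)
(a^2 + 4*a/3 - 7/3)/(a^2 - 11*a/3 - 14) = (a - 1)/(a - 6)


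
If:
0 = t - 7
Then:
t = 7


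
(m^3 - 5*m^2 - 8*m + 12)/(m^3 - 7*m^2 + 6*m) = (m + 2)/m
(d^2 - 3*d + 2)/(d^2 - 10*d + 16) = (d - 1)/(d - 8)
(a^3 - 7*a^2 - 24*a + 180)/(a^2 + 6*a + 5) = (a^2 - 12*a + 36)/(a + 1)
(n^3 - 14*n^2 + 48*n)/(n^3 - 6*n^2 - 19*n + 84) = n*(n^2 - 14*n + 48)/(n^3 - 6*n^2 - 19*n + 84)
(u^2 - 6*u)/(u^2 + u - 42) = u/(u + 7)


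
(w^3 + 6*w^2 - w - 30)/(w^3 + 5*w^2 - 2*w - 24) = (w + 5)/(w + 4)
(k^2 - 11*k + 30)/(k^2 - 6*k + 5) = (k - 6)/(k - 1)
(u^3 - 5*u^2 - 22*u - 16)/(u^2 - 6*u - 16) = u + 1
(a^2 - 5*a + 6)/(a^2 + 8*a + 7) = (a^2 - 5*a + 6)/(a^2 + 8*a + 7)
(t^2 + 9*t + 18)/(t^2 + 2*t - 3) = (t + 6)/(t - 1)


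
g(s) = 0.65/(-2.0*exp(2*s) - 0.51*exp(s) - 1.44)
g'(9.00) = 0.00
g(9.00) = 0.00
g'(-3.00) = 0.01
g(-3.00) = -0.44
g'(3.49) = 0.00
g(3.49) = -0.00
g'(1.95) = 0.01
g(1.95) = -0.01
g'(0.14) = 0.18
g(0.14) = -0.14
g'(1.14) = 0.05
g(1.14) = -0.03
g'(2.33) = 0.01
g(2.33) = -0.00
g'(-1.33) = 0.09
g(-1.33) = -0.38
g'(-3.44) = 0.01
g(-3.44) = -0.45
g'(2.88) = 0.00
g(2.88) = -0.00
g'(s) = 0.65*(4.0*exp(2*s) + 0.51*exp(s))/(-2.0*exp(2*s) - 0.51*exp(s) - 1.44)^2 = (2.6*exp(s) + 0.3315)*exp(s)/(2.0*exp(2*s) + 0.51*exp(s) + 1.44)^2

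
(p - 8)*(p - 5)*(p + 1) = p^3 - 12*p^2 + 27*p + 40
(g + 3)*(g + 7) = g^2 + 10*g + 21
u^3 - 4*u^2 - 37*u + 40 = (u - 8)*(u - 1)*(u + 5)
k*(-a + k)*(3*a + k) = -3*a^2*k + 2*a*k^2 + k^3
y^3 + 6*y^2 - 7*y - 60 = (y - 3)*(y + 4)*(y + 5)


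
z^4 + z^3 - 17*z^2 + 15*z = z*(z - 3)*(z - 1)*(z + 5)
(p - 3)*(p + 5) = p^2 + 2*p - 15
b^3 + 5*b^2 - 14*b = b*(b - 2)*(b + 7)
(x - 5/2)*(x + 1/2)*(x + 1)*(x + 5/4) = x^4 + x^3/4 - 9*x^2/2 - 85*x/16 - 25/16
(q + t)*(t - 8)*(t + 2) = q*t^2 - 6*q*t - 16*q + t^3 - 6*t^2 - 16*t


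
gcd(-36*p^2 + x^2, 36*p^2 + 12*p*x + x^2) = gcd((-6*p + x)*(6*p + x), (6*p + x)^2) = 6*p + x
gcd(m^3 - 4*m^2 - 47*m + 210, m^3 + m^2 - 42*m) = m^2 + m - 42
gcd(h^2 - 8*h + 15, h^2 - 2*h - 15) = h - 5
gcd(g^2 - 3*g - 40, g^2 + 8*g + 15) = g + 5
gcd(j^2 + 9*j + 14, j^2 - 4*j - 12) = j + 2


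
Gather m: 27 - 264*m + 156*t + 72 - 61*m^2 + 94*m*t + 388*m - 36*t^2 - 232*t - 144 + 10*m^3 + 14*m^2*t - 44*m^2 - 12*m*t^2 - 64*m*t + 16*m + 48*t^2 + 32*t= 10*m^3 + m^2*(14*t - 105) + m*(-12*t^2 + 30*t + 140) + 12*t^2 - 44*t - 45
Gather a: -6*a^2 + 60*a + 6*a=-6*a^2 + 66*a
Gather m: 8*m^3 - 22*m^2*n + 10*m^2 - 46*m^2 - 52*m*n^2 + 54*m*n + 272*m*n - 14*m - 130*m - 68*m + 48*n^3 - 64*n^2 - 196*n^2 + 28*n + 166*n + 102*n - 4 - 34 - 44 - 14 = 8*m^3 + m^2*(-22*n - 36) + m*(-52*n^2 + 326*n - 212) + 48*n^3 - 260*n^2 + 296*n - 96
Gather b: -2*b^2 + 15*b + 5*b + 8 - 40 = -2*b^2 + 20*b - 32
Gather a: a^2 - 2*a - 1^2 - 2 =a^2 - 2*a - 3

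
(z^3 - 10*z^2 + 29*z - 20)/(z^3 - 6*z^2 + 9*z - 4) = (z - 5)/(z - 1)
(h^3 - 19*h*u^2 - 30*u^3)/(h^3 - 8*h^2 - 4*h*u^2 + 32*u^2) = (-h^2 + 2*h*u + 15*u^2)/(-h^2 + 2*h*u + 8*h - 16*u)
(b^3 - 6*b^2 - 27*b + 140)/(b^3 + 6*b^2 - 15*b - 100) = (b - 7)/(b + 5)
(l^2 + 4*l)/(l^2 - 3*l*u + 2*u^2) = l*(l + 4)/(l^2 - 3*l*u + 2*u^2)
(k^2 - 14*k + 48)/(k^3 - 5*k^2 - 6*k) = (k - 8)/(k*(k + 1))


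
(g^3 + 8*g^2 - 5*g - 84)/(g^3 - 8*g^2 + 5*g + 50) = (g^3 + 8*g^2 - 5*g - 84)/(g^3 - 8*g^2 + 5*g + 50)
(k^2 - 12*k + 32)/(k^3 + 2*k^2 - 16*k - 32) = (k - 8)/(k^2 + 6*k + 8)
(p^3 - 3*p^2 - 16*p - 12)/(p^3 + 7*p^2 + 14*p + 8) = (p - 6)/(p + 4)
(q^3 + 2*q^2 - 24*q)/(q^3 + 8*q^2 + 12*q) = (q - 4)/(q + 2)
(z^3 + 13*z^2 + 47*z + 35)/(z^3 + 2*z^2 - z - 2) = (z^2 + 12*z + 35)/(z^2 + z - 2)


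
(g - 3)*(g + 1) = g^2 - 2*g - 3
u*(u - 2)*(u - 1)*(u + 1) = u^4 - 2*u^3 - u^2 + 2*u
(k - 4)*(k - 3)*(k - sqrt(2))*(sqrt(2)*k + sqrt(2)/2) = sqrt(2)*k^4 - 13*sqrt(2)*k^3/2 - 2*k^3 + 17*sqrt(2)*k^2/2 + 13*k^2 - 17*k + 6*sqrt(2)*k - 12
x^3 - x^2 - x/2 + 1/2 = (x - 1)*(x - sqrt(2)/2)*(x + sqrt(2)/2)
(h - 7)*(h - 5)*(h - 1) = h^3 - 13*h^2 + 47*h - 35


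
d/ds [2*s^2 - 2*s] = 4*s - 2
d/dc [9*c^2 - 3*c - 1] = 18*c - 3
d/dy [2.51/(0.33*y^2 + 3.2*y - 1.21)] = (-1.6566*y - 8.032)/(0.33*y^2 + 3.2*y - 1.21)^2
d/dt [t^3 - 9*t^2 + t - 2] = 3*t^2 - 18*t + 1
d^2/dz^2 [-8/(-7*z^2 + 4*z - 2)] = 16*(-49*z^2 + 28*z + 4*(7*z - 2)^2 - 14)/(7*z^2 - 4*z + 2)^3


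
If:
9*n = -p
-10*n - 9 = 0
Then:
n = -9/10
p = 81/10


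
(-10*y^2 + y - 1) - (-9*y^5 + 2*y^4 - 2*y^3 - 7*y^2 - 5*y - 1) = 9*y^5 - 2*y^4 + 2*y^3 - 3*y^2 + 6*y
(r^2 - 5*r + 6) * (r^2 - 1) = r^4 - 5*r^3 + 5*r^2 + 5*r - 6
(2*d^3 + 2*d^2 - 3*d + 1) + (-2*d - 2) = 2*d^3 + 2*d^2 - 5*d - 1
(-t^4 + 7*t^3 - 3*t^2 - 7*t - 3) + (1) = -t^4 + 7*t^3 - 3*t^2 - 7*t - 2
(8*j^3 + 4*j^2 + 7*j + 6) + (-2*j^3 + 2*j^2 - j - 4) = 6*j^3 + 6*j^2 + 6*j + 2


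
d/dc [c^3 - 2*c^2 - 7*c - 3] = 3*c^2 - 4*c - 7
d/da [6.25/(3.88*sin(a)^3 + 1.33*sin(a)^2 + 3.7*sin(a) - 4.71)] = (-16.625*sin(a) + 36.375*cos(2*a) - 59.5)*cos(a)/(3.88*sin(a)^3 + 1.33*sin(a)^2 + 3.7*sin(a) - 4.71)^2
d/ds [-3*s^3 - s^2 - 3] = s*(-9*s - 2)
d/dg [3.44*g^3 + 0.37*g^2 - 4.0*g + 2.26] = 10.32*g^2 + 0.74*g - 4.0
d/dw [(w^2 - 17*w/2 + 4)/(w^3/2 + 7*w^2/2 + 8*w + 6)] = (-2*w^3 + 38*w^2 + 51*w - 166)/(w^5 + 12*w^4 + 57*w^3 + 134*w^2 + 156*w + 72)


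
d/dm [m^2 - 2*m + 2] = 2*m - 2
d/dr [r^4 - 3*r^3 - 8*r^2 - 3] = r*(4*r^2 - 9*r - 16)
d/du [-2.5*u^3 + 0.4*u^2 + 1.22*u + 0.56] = -7.5*u^2 + 0.8*u + 1.22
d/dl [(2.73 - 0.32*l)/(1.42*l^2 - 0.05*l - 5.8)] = (0.4544*l^2 - 7.7532*l + 1.9925)/(2.0164*l^4 - 0.142*l^3 - 16.4695*l^2 + 0.58*l + 33.64)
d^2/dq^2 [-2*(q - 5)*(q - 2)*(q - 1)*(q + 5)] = -24*q^2 + 36*q + 92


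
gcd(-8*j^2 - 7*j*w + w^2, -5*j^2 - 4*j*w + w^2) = j + w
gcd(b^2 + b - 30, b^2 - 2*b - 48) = b + 6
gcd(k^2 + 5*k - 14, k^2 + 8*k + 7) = k + 7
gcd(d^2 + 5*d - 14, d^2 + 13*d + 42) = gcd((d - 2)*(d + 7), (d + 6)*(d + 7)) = d + 7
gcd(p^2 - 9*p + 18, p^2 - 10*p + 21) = p - 3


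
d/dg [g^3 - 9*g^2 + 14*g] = 3*g^2 - 18*g + 14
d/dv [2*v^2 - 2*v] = 4*v - 2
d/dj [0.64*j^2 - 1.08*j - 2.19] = 1.28*j - 1.08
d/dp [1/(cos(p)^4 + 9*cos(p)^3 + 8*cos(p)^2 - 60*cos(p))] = (4*cos(p)^3 + 27*cos(p)^2 + 16*cos(p) - 60)*sin(p)/((cos(p)^3 + 9*cos(p)^2 + 8*cos(p) - 60)^2*cos(p)^2)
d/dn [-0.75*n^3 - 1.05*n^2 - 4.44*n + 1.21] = -2.25*n^2 - 2.1*n - 4.44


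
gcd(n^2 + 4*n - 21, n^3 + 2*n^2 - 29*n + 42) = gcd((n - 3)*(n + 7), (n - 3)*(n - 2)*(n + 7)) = n^2 + 4*n - 21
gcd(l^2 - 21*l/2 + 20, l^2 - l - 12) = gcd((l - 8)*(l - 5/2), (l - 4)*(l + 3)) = 1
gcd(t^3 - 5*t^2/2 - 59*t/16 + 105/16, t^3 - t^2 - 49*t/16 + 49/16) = t + 7/4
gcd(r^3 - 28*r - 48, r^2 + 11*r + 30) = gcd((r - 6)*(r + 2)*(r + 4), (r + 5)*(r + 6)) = 1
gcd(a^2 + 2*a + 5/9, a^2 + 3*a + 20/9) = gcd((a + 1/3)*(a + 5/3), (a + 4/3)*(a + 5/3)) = a + 5/3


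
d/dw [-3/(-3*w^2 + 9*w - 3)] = (3 - 2*w)/(w^2 - 3*w + 1)^2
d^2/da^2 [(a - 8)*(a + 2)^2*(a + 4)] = 12*a^2 - 88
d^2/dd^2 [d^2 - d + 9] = 2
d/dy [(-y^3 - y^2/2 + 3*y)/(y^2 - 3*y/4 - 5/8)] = 8*(-8*y^4 + 12*y^3 - 6*y^2 + 5*y - 15)/(64*y^4 - 96*y^3 - 44*y^2 + 60*y + 25)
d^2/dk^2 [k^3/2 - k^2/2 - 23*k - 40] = 3*k - 1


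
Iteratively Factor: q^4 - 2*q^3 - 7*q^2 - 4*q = (q)*(q^3 - 2*q^2 - 7*q - 4) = q*(q - 4)*(q^2 + 2*q + 1) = q*(q - 4)*(q + 1)*(q + 1)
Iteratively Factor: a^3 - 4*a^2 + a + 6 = (a + 1)*(a^2 - 5*a + 6) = (a - 2)*(a + 1)*(a - 3)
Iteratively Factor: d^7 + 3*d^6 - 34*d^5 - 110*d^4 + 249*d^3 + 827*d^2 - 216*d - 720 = (d - 1)*(d^6 + 4*d^5 - 30*d^4 - 140*d^3 + 109*d^2 + 936*d + 720) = (d - 5)*(d - 1)*(d^5 + 9*d^4 + 15*d^3 - 65*d^2 - 216*d - 144) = (d - 5)*(d - 1)*(d + 3)*(d^4 + 6*d^3 - 3*d^2 - 56*d - 48) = (d - 5)*(d - 1)*(d + 1)*(d + 3)*(d^3 + 5*d^2 - 8*d - 48) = (d - 5)*(d - 1)*(d + 1)*(d + 3)*(d + 4)*(d^2 + d - 12) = (d - 5)*(d - 3)*(d - 1)*(d + 1)*(d + 3)*(d + 4)*(d + 4)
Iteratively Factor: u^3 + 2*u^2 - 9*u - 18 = (u + 3)*(u^2 - u - 6) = (u + 2)*(u + 3)*(u - 3)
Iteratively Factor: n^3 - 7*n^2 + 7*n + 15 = (n - 3)*(n^2 - 4*n - 5) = (n - 3)*(n + 1)*(n - 5)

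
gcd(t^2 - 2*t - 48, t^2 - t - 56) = t - 8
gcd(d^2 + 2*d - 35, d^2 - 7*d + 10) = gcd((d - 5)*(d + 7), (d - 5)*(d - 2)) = d - 5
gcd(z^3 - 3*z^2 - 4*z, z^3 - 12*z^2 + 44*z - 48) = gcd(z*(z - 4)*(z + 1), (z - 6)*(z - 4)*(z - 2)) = z - 4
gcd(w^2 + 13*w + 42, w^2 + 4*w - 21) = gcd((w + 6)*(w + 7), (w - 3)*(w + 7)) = w + 7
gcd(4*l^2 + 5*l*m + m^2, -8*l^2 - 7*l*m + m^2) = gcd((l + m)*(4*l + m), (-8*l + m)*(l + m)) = l + m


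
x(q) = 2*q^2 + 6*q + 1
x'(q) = 4*q + 6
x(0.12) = 1.75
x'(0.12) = 6.48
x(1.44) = 13.79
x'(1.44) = 11.76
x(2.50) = 28.50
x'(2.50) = 16.00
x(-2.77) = -0.27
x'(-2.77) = -5.08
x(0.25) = 2.62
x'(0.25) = 7.00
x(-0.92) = -2.83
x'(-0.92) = 2.32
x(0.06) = 1.37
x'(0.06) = 6.24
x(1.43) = 13.67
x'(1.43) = 11.72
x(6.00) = 109.00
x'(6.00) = 30.00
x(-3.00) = 1.00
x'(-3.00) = -6.00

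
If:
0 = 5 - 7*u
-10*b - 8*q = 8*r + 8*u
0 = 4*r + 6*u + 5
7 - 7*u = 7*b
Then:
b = 2/7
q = 5/4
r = -65/28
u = 5/7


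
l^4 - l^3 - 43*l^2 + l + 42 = (l - 7)*(l - 1)*(l + 1)*(l + 6)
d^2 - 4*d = d*(d - 4)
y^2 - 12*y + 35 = (y - 7)*(y - 5)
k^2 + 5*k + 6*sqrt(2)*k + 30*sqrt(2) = (k + 5)*(k + 6*sqrt(2))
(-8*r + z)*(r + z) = -8*r^2 - 7*r*z + z^2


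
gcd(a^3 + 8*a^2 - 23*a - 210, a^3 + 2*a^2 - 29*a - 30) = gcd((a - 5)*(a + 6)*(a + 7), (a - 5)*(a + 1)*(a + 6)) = a^2 + a - 30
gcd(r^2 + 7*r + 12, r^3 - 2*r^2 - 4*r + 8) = 1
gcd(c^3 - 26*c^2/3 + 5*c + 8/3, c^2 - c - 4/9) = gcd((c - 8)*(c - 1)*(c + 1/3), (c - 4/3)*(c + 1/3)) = c + 1/3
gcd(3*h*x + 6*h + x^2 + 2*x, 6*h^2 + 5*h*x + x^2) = 3*h + x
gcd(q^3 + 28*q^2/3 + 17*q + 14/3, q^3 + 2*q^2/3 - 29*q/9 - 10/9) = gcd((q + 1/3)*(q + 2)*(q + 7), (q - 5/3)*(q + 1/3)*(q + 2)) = q^2 + 7*q/3 + 2/3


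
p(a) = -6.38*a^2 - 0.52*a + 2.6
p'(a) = -12.76*a - 0.52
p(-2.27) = -29.10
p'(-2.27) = 28.45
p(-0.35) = 2.00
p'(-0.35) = 3.95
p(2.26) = -31.16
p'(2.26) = -29.36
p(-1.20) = -5.96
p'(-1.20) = 14.79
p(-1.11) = -4.68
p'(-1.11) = 13.64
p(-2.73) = -43.53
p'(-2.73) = 34.31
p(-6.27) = -244.96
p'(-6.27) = 79.49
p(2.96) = -54.84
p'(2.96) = -38.29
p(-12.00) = -909.88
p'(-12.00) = 152.60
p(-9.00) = -509.50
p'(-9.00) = 114.32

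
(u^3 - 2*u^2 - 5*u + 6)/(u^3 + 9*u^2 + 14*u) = (u^2 - 4*u + 3)/(u*(u + 7))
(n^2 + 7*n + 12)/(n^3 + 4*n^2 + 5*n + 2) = (n^2 + 7*n + 12)/(n^3 + 4*n^2 + 5*n + 2)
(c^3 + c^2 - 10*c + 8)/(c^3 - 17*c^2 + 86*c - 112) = (c^2 + 3*c - 4)/(c^2 - 15*c + 56)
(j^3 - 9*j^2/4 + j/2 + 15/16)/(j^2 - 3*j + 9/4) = (8*j^2 - 6*j - 5)/(4*(2*j - 3))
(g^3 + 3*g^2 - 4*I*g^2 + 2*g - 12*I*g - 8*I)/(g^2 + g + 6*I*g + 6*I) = (g^2 + g*(2 - 4*I) - 8*I)/(g + 6*I)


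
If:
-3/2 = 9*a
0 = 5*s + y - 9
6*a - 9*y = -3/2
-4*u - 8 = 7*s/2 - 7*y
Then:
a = -1/6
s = 161/90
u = -2497/720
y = 1/18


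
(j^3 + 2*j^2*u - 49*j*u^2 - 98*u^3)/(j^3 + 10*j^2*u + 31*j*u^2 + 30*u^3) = (j^2 - 49*u^2)/(j^2 + 8*j*u + 15*u^2)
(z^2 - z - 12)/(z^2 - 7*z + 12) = (z + 3)/(z - 3)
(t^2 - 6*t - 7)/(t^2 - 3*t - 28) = (t + 1)/(t + 4)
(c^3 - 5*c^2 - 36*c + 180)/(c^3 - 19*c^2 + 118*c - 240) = (c + 6)/(c - 8)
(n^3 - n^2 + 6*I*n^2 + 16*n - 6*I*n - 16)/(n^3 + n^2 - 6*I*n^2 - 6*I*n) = (n^3 + n^2*(-1 + 6*I) + 2*n*(8 - 3*I) - 16)/(n*(n^2 + n*(1 - 6*I) - 6*I))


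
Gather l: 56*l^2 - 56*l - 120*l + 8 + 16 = 56*l^2 - 176*l + 24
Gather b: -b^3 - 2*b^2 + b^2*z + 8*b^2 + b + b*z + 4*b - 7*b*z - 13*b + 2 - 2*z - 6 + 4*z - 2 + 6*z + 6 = -b^3 + b^2*(z + 6) + b*(-6*z - 8) + 8*z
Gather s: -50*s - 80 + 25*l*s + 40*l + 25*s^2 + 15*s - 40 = 40*l + 25*s^2 + s*(25*l - 35) - 120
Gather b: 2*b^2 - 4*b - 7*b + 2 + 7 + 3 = 2*b^2 - 11*b + 12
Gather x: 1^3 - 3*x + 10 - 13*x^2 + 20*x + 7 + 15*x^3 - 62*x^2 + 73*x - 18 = 15*x^3 - 75*x^2 + 90*x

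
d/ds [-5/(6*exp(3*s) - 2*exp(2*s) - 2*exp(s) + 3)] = (90*exp(2*s) - 20*exp(s) - 10)*exp(s)/(6*exp(3*s) - 2*exp(2*s) - 2*exp(s) + 3)^2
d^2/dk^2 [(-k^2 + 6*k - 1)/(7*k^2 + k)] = 2*(301*k^3 - 147*k^2 - 21*k - 1)/(k^3*(343*k^3 + 147*k^2 + 21*k + 1))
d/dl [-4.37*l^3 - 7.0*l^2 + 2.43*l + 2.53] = -13.11*l^2 - 14.0*l + 2.43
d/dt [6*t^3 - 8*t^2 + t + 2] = 18*t^2 - 16*t + 1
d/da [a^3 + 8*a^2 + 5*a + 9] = 3*a^2 + 16*a + 5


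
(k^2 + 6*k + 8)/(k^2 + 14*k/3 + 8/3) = 3*(k + 2)/(3*k + 2)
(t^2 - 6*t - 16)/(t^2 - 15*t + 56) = (t + 2)/(t - 7)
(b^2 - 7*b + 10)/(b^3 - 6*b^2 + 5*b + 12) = (b^2 - 7*b + 10)/(b^3 - 6*b^2 + 5*b + 12)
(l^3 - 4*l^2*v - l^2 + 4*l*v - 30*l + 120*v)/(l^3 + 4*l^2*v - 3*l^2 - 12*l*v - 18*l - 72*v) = (l^2 - 4*l*v + 5*l - 20*v)/(l^2 + 4*l*v + 3*l + 12*v)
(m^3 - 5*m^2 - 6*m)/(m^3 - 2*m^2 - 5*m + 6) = m*(m^2 - 5*m - 6)/(m^3 - 2*m^2 - 5*m + 6)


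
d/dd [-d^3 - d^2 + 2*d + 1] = -3*d^2 - 2*d + 2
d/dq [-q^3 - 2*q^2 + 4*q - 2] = -3*q^2 - 4*q + 4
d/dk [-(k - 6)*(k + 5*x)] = -2*k - 5*x + 6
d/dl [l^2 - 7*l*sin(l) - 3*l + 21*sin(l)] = -7*l*cos(l) + 2*l - 7*sin(l) + 21*cos(l) - 3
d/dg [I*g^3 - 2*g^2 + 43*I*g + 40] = 3*I*g^2 - 4*g + 43*I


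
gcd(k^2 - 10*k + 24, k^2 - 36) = k - 6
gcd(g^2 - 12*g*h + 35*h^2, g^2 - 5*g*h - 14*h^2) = g - 7*h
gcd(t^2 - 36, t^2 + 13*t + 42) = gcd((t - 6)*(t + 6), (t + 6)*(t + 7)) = t + 6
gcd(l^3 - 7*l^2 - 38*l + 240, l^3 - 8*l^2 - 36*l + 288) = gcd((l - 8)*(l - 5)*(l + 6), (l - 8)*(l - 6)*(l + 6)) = l^2 - 2*l - 48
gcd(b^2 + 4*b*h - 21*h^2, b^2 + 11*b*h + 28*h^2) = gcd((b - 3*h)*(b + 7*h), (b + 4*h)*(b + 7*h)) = b + 7*h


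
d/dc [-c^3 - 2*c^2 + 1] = c*(-3*c - 4)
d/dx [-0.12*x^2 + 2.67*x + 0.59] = 2.67 - 0.24*x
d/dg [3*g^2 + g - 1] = 6*g + 1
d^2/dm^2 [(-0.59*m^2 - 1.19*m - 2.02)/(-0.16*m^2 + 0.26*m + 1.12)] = (-1.38777878078145e-17*m^4 + 0.110016*m^3 + 0.94464*m^2 + 0.775296*m + 1.784208)/(0.004096*m^6 - 0.019968*m^5 - 0.053568*m^4 + 0.261976*m^3 + 0.374976*m^2 - 0.978432*m - 1.404928)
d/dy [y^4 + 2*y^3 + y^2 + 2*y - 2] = 4*y^3 + 6*y^2 + 2*y + 2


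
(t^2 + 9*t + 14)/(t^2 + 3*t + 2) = (t + 7)/(t + 1)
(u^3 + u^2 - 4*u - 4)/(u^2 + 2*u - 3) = (u^3 + u^2 - 4*u - 4)/(u^2 + 2*u - 3)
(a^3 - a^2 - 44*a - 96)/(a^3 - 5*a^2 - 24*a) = (a + 4)/a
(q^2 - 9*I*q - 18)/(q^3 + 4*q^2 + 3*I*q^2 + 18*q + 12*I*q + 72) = (q - 6*I)/(q^2 + q*(4 + 6*I) + 24*I)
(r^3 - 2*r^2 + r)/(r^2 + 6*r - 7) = r*(r - 1)/(r + 7)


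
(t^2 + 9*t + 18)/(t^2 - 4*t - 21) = (t + 6)/(t - 7)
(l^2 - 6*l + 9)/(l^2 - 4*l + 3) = (l - 3)/(l - 1)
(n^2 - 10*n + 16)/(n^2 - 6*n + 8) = (n - 8)/(n - 4)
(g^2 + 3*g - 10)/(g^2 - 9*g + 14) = (g + 5)/(g - 7)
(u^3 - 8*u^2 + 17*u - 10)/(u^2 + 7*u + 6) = (u^3 - 8*u^2 + 17*u - 10)/(u^2 + 7*u + 6)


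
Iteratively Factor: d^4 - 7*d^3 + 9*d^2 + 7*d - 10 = (d + 1)*(d^3 - 8*d^2 + 17*d - 10) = (d - 5)*(d + 1)*(d^2 - 3*d + 2) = (d - 5)*(d - 2)*(d + 1)*(d - 1)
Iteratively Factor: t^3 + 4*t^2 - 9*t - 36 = (t - 3)*(t^2 + 7*t + 12) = (t - 3)*(t + 4)*(t + 3)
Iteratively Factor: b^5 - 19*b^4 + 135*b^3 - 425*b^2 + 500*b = (b - 5)*(b^4 - 14*b^3 + 65*b^2 - 100*b) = (b - 5)*(b - 4)*(b^3 - 10*b^2 + 25*b) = (b - 5)^2*(b - 4)*(b^2 - 5*b) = b*(b - 5)^2*(b - 4)*(b - 5)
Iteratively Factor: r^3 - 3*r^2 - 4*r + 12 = (r + 2)*(r^2 - 5*r + 6) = (r - 2)*(r + 2)*(r - 3)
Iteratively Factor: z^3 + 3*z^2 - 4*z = (z + 4)*(z^2 - z) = (z - 1)*(z + 4)*(z)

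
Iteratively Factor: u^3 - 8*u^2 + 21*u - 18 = (u - 3)*(u^2 - 5*u + 6) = (u - 3)*(u - 2)*(u - 3)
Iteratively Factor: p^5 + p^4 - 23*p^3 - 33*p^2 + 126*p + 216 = (p + 3)*(p^4 - 2*p^3 - 17*p^2 + 18*p + 72) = (p - 3)*(p + 3)*(p^3 + p^2 - 14*p - 24) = (p - 3)*(p + 2)*(p + 3)*(p^2 - p - 12) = (p - 4)*(p - 3)*(p + 2)*(p + 3)*(p + 3)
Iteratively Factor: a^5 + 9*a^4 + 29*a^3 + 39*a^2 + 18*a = (a)*(a^4 + 9*a^3 + 29*a^2 + 39*a + 18) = a*(a + 3)*(a^3 + 6*a^2 + 11*a + 6) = a*(a + 1)*(a + 3)*(a^2 + 5*a + 6) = a*(a + 1)*(a + 3)^2*(a + 2)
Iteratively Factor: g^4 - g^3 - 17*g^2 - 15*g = (g + 3)*(g^3 - 4*g^2 - 5*g) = (g - 5)*(g + 3)*(g^2 + g) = (g - 5)*(g + 1)*(g + 3)*(g)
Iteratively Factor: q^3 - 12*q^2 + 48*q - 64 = (q - 4)*(q^2 - 8*q + 16) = (q - 4)^2*(q - 4)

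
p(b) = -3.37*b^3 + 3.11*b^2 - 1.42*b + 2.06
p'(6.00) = -328.06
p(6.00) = -622.42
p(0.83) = 1.10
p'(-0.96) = -16.71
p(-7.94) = 1896.31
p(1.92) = -13.05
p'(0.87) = -3.66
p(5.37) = -437.74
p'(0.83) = -3.22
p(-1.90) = 39.10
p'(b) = -10.11*b^2 + 6.22*b - 1.42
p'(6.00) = -328.06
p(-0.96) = 9.27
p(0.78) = 1.25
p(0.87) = 0.96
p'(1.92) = -26.75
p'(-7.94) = -688.18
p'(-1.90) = -49.74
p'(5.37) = -259.56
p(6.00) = -622.42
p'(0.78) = -2.72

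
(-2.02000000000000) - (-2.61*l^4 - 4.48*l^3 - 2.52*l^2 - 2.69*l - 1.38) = 2.61*l^4 + 4.48*l^3 + 2.52*l^2 + 2.69*l - 0.64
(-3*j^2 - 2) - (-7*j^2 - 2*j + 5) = 4*j^2 + 2*j - 7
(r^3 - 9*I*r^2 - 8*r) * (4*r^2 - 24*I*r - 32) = 4*r^5 - 60*I*r^4 - 280*r^3 + 480*I*r^2 + 256*r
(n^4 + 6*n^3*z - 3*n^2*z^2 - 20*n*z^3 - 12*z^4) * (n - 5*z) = n^5 + n^4*z - 33*n^3*z^2 - 5*n^2*z^3 + 88*n*z^4 + 60*z^5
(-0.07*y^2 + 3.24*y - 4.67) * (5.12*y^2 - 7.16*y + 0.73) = -0.3584*y^4 + 17.09*y^3 - 47.1599*y^2 + 35.8024*y - 3.4091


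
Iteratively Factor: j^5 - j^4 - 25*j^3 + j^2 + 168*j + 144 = (j + 1)*(j^4 - 2*j^3 - 23*j^2 + 24*j + 144) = (j + 1)*(j + 3)*(j^3 - 5*j^2 - 8*j + 48) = (j - 4)*(j + 1)*(j + 3)*(j^2 - j - 12) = (j - 4)^2*(j + 1)*(j + 3)*(j + 3)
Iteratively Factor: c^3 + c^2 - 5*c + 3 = (c - 1)*(c^2 + 2*c - 3) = (c - 1)^2*(c + 3)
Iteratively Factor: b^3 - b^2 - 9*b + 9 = (b - 1)*(b^2 - 9) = (b - 3)*(b - 1)*(b + 3)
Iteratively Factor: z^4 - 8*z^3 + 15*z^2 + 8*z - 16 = (z - 4)*(z^3 - 4*z^2 - z + 4) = (z - 4)*(z + 1)*(z^2 - 5*z + 4) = (z - 4)*(z - 1)*(z + 1)*(z - 4)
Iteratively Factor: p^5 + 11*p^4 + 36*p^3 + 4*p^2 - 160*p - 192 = (p + 4)*(p^4 + 7*p^3 + 8*p^2 - 28*p - 48) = (p + 3)*(p + 4)*(p^3 + 4*p^2 - 4*p - 16) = (p - 2)*(p + 3)*(p + 4)*(p^2 + 6*p + 8) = (p - 2)*(p + 2)*(p + 3)*(p + 4)*(p + 4)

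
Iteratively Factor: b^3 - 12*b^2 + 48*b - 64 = (b - 4)*(b^2 - 8*b + 16) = (b - 4)^2*(b - 4)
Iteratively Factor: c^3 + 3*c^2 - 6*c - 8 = (c - 2)*(c^2 + 5*c + 4) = (c - 2)*(c + 4)*(c + 1)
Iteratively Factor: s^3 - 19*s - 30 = (s + 2)*(s^2 - 2*s - 15) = (s - 5)*(s + 2)*(s + 3)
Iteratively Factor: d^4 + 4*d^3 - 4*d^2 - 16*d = (d)*(d^3 + 4*d^2 - 4*d - 16) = d*(d - 2)*(d^2 + 6*d + 8) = d*(d - 2)*(d + 2)*(d + 4)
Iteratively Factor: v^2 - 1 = (v - 1)*(v + 1)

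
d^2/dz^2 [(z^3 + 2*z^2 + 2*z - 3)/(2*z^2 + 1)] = 2*(6*z^3 - 48*z^2 - 9*z + 8)/(8*z^6 + 12*z^4 + 6*z^2 + 1)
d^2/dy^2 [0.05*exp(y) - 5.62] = 0.05*exp(y)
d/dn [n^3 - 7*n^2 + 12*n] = 3*n^2 - 14*n + 12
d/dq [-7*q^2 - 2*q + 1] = -14*q - 2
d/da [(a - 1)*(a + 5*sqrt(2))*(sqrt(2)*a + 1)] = 3*sqrt(2)*a^2 - 2*sqrt(2)*a + 22*a - 11 + 5*sqrt(2)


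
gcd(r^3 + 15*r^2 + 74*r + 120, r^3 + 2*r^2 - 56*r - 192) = r^2 + 10*r + 24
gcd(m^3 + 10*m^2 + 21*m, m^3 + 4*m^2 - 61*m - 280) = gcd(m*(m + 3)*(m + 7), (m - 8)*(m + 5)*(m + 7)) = m + 7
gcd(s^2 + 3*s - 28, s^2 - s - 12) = s - 4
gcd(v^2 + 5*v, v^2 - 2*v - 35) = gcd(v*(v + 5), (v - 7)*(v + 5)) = v + 5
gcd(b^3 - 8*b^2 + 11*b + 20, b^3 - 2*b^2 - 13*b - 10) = b^2 - 4*b - 5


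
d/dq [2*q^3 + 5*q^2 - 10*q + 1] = 6*q^2 + 10*q - 10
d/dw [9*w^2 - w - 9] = 18*w - 1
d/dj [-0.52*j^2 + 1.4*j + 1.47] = 1.4 - 1.04*j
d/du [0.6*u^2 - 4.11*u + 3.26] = 1.2*u - 4.11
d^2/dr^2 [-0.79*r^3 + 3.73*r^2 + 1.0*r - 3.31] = 7.46 - 4.74*r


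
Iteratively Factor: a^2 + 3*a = (a + 3)*(a)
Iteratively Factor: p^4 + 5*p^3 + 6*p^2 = (p)*(p^3 + 5*p^2 + 6*p) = p^2*(p^2 + 5*p + 6) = p^2*(p + 2)*(p + 3)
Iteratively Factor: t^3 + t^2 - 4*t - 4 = (t + 1)*(t^2 - 4) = (t + 1)*(t + 2)*(t - 2)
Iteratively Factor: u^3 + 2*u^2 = (u)*(u^2 + 2*u) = u^2*(u + 2)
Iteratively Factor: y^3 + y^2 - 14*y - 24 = (y + 2)*(y^2 - y - 12) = (y - 4)*(y + 2)*(y + 3)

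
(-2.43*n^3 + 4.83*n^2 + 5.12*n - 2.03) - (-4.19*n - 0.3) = -2.43*n^3 + 4.83*n^2 + 9.31*n - 1.73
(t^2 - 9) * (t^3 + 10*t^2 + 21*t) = t^5 + 10*t^4 + 12*t^3 - 90*t^2 - 189*t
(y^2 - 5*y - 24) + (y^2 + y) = 2*y^2 - 4*y - 24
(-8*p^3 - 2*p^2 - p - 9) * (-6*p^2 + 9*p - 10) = 48*p^5 - 60*p^4 + 68*p^3 + 65*p^2 - 71*p + 90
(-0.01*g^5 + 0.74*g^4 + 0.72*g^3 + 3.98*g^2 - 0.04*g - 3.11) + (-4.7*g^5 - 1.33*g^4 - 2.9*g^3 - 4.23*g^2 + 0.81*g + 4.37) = -4.71*g^5 - 0.59*g^4 - 2.18*g^3 - 0.25*g^2 + 0.77*g + 1.26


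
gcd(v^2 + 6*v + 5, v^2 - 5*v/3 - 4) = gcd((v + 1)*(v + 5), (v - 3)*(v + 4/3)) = 1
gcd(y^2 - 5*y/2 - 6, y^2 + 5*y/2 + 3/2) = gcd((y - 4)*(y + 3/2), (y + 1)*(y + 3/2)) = y + 3/2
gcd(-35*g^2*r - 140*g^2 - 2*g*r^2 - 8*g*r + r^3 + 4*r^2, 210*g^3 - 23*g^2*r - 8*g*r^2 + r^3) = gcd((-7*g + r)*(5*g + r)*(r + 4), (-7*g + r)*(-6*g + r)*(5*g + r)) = -35*g^2 - 2*g*r + r^2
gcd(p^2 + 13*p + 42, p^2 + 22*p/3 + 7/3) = p + 7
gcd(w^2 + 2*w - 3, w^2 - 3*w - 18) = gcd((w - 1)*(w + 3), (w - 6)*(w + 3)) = w + 3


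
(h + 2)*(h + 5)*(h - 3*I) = h^3 + 7*h^2 - 3*I*h^2 + 10*h - 21*I*h - 30*I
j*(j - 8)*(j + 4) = j^3 - 4*j^2 - 32*j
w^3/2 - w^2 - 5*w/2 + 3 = (w/2 + 1)*(w - 3)*(w - 1)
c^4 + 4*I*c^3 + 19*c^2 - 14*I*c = c*(c - 2*I)*(c - I)*(c + 7*I)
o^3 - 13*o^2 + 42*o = o*(o - 7)*(o - 6)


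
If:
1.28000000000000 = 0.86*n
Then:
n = 1.49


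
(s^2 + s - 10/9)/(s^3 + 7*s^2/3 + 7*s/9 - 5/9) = (3*s - 2)/(3*s^2 + 2*s - 1)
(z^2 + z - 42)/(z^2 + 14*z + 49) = (z - 6)/(z + 7)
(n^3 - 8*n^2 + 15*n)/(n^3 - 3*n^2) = (n - 5)/n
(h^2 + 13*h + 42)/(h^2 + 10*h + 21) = (h + 6)/(h + 3)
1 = 1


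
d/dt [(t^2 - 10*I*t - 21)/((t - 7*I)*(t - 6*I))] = 3*I/(-t^2 + 12*I*t + 36)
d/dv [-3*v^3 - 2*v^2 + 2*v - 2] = -9*v^2 - 4*v + 2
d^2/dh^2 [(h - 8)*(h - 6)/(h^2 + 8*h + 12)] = 4*(-11*h^3 + 54*h^2 + 828*h + 1992)/(h^6 + 24*h^5 + 228*h^4 + 1088*h^3 + 2736*h^2 + 3456*h + 1728)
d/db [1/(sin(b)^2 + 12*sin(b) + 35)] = -2*(sin(b) + 6)*cos(b)/(sin(b)^2 + 12*sin(b) + 35)^2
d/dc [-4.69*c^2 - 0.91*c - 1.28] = -9.38*c - 0.91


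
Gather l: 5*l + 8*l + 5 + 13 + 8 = 13*l + 26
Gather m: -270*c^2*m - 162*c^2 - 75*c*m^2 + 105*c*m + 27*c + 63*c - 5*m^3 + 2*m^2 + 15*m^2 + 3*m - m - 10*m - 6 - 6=-162*c^2 + 90*c - 5*m^3 + m^2*(17 - 75*c) + m*(-270*c^2 + 105*c - 8) - 12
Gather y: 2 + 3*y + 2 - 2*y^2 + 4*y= -2*y^2 + 7*y + 4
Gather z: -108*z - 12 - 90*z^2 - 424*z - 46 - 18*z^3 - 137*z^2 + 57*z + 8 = -18*z^3 - 227*z^2 - 475*z - 50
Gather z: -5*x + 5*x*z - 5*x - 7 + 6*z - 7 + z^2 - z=-10*x + z^2 + z*(5*x + 5) - 14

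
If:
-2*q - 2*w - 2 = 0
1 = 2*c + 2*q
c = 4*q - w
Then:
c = 7/12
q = -1/12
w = -11/12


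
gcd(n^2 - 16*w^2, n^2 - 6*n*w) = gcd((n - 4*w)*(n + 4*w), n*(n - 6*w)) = 1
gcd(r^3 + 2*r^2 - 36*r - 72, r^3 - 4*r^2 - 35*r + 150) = r + 6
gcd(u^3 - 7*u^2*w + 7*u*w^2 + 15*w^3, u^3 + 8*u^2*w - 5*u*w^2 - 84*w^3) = u - 3*w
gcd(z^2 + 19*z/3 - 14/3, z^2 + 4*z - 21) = z + 7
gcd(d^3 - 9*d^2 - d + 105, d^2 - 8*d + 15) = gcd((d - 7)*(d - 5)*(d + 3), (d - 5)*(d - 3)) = d - 5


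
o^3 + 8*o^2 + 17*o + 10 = (o + 1)*(o + 2)*(o + 5)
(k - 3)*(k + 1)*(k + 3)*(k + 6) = k^4 + 7*k^3 - 3*k^2 - 63*k - 54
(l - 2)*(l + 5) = l^2 + 3*l - 10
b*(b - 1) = b^2 - b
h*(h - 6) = h^2 - 6*h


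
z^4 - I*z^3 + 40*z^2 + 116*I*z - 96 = (z - 8*I)*(z + 2*I)^2*(z + 3*I)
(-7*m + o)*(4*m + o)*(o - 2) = -28*m^2*o + 56*m^2 - 3*m*o^2 + 6*m*o + o^3 - 2*o^2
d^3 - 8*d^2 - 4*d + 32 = (d - 8)*(d - 2)*(d + 2)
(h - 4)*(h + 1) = h^2 - 3*h - 4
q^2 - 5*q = q*(q - 5)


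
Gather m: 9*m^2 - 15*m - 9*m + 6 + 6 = 9*m^2 - 24*m + 12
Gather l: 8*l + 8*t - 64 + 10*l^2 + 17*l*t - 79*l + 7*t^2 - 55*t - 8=10*l^2 + l*(17*t - 71) + 7*t^2 - 47*t - 72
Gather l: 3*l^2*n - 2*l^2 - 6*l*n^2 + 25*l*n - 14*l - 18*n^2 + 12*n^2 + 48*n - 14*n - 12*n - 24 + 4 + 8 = l^2*(3*n - 2) + l*(-6*n^2 + 25*n - 14) - 6*n^2 + 22*n - 12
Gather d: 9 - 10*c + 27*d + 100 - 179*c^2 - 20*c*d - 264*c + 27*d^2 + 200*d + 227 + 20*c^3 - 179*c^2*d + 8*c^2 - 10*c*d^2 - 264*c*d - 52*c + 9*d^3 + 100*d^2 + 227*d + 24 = 20*c^3 - 171*c^2 - 326*c + 9*d^3 + d^2*(127 - 10*c) + d*(-179*c^2 - 284*c + 454) + 360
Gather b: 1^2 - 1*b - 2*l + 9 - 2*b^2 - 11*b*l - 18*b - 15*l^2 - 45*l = -2*b^2 + b*(-11*l - 19) - 15*l^2 - 47*l + 10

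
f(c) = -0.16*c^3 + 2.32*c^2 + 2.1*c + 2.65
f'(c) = -0.48*c^2 + 4.64*c + 2.1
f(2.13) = 16.10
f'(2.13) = 9.81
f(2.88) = 24.12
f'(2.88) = 11.48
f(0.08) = 2.83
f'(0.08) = 2.47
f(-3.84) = 37.86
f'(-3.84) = -22.80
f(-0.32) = 2.22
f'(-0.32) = 0.57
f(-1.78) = 7.17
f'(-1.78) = -7.68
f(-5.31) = 80.87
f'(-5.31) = -36.07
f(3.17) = 27.52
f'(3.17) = 11.99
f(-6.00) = 108.13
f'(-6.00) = -43.02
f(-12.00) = 588.01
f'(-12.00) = -122.70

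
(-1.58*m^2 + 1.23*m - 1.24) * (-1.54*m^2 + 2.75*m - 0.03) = 2.4332*m^4 - 6.2392*m^3 + 5.3395*m^2 - 3.4469*m + 0.0372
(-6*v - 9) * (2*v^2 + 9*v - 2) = -12*v^3 - 72*v^2 - 69*v + 18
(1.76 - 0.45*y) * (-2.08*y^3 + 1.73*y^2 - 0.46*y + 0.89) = 0.936*y^4 - 4.4393*y^3 + 3.2518*y^2 - 1.2101*y + 1.5664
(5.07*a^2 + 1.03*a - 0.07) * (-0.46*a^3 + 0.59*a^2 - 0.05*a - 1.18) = -2.3322*a^5 + 2.5175*a^4 + 0.3864*a^3 - 6.0754*a^2 - 1.2119*a + 0.0826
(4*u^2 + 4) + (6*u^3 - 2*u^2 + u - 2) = 6*u^3 + 2*u^2 + u + 2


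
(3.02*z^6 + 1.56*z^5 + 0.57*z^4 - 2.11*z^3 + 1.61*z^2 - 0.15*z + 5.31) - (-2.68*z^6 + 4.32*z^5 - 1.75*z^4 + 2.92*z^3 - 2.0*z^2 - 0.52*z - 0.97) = 5.7*z^6 - 2.76*z^5 + 2.32*z^4 - 5.03*z^3 + 3.61*z^2 + 0.37*z + 6.28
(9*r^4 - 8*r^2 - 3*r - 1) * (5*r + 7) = 45*r^5 + 63*r^4 - 40*r^3 - 71*r^2 - 26*r - 7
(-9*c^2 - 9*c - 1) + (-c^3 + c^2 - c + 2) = -c^3 - 8*c^2 - 10*c + 1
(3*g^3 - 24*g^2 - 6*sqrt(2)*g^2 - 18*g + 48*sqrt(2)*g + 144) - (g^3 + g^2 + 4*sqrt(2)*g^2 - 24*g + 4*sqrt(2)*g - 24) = 2*g^3 - 25*g^2 - 10*sqrt(2)*g^2 + 6*g + 44*sqrt(2)*g + 168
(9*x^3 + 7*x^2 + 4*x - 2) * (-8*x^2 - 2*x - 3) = -72*x^5 - 74*x^4 - 73*x^3 - 13*x^2 - 8*x + 6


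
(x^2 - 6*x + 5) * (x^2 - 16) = x^4 - 6*x^3 - 11*x^2 + 96*x - 80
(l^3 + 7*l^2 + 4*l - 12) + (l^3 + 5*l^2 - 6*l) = 2*l^3 + 12*l^2 - 2*l - 12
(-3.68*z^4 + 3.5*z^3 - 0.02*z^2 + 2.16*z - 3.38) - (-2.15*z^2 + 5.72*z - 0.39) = -3.68*z^4 + 3.5*z^3 + 2.13*z^2 - 3.56*z - 2.99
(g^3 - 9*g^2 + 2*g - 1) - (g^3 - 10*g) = -9*g^2 + 12*g - 1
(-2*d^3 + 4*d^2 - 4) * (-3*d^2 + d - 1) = 6*d^5 - 14*d^4 + 6*d^3 + 8*d^2 - 4*d + 4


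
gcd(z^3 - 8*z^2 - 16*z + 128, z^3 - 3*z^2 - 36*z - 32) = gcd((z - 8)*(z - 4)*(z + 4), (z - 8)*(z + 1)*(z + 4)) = z^2 - 4*z - 32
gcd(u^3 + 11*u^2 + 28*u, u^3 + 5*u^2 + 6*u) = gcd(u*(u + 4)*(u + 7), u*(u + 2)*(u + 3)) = u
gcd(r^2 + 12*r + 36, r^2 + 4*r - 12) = r + 6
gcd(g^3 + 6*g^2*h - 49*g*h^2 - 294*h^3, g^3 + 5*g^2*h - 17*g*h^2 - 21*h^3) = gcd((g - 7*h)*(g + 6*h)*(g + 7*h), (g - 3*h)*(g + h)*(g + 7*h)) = g + 7*h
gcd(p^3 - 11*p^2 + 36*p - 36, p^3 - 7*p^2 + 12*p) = p - 3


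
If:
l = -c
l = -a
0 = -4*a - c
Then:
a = 0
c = 0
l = 0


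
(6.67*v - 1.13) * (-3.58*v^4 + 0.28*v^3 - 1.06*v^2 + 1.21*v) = -23.8786*v^5 + 5.913*v^4 - 7.3866*v^3 + 9.2685*v^2 - 1.3673*v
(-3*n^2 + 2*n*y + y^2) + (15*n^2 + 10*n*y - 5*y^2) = 12*n^2 + 12*n*y - 4*y^2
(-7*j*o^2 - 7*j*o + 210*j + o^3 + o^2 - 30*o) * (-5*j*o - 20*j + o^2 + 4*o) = 35*j^2*o^3 + 175*j^2*o^2 - 910*j^2*o - 4200*j^2 - 12*j*o^4 - 60*j*o^3 + 312*j*o^2 + 1440*j*o + o^5 + 5*o^4 - 26*o^3 - 120*o^2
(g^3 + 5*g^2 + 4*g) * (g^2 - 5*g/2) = g^5 + 5*g^4/2 - 17*g^3/2 - 10*g^2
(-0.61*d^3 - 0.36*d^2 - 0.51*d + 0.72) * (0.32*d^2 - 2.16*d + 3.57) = -0.1952*d^5 + 1.2024*d^4 - 1.5633*d^3 + 0.0468000000000002*d^2 - 3.3759*d + 2.5704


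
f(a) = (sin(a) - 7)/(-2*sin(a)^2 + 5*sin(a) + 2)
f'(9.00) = -1.70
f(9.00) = -1.77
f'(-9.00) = -277.96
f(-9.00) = 18.52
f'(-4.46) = -0.12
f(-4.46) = -1.21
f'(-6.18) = 5.46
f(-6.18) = -2.77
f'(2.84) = -2.52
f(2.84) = -2.03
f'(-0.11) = 19.57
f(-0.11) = -4.98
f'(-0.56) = 29.84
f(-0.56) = 6.17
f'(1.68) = -0.05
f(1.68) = -1.20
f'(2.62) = -1.28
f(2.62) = -1.63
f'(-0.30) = 359.08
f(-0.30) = -20.98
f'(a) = (4*sin(a)*cos(a) - 5*cos(a))*(sin(a) - 7)/(-2*sin(a)^2 + 5*sin(a) + 2)^2 + cos(a)/(-2*sin(a)^2 + 5*sin(a) + 2) = (-28*sin(a) - cos(2*a) + 38)*cos(a)/(5*sin(a) + cos(2*a) + 1)^2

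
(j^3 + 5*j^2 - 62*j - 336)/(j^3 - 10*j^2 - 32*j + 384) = (j + 7)/(j - 8)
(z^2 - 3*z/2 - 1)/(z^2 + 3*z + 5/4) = 2*(z - 2)/(2*z + 5)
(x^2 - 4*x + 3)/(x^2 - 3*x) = (x - 1)/x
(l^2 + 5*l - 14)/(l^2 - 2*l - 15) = (-l^2 - 5*l + 14)/(-l^2 + 2*l + 15)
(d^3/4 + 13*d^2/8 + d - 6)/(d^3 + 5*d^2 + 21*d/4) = (d^3 + 13*d^2/2 + 4*d - 24)/(d*(4*d^2 + 20*d + 21))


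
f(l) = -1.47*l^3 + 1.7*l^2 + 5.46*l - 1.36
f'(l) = -4.41*l^2 + 3.4*l + 5.46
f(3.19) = -14.36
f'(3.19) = -28.57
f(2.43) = 0.85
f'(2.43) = -12.32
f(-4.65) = 157.81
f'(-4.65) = -105.71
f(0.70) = 2.79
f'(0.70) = 5.68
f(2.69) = -2.98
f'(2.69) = -17.31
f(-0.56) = -3.63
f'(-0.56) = 2.17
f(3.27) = -16.73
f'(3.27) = -30.58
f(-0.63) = -3.76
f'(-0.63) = 1.57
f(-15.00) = 5260.49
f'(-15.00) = -1037.79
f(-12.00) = 2718.08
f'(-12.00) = -670.38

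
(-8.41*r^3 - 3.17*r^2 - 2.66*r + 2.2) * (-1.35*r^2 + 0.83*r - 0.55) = 11.3535*r^5 - 2.7008*r^4 + 5.5854*r^3 - 3.4343*r^2 + 3.289*r - 1.21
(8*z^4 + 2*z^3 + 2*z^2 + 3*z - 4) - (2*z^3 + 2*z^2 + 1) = 8*z^4 + 3*z - 5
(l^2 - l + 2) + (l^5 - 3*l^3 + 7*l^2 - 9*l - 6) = l^5 - 3*l^3 + 8*l^2 - 10*l - 4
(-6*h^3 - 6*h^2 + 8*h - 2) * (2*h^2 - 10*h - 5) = -12*h^5 + 48*h^4 + 106*h^3 - 54*h^2 - 20*h + 10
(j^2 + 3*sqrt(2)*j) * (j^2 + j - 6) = j^4 + j^3 + 3*sqrt(2)*j^3 - 6*j^2 + 3*sqrt(2)*j^2 - 18*sqrt(2)*j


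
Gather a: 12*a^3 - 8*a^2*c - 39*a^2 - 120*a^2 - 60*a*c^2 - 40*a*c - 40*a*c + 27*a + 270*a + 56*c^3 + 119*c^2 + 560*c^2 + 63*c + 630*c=12*a^3 + a^2*(-8*c - 159) + a*(-60*c^2 - 80*c + 297) + 56*c^3 + 679*c^2 + 693*c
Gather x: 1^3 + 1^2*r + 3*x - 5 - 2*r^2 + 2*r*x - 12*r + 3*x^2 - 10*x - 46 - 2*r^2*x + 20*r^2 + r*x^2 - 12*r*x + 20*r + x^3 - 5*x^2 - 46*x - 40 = 18*r^2 + 9*r + x^3 + x^2*(r - 2) + x*(-2*r^2 - 10*r - 53) - 90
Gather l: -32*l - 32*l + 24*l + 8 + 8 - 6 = 10 - 40*l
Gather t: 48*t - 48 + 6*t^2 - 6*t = 6*t^2 + 42*t - 48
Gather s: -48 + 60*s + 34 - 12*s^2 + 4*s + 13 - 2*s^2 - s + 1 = -14*s^2 + 63*s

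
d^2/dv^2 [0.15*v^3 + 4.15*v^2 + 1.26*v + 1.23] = 0.9*v + 8.3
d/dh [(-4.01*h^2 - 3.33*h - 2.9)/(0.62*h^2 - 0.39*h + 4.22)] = (3.6285*h^2 - 30.2484*h - 15.1836)/(0.3844*h^4 - 0.4836*h^3 + 5.3849*h^2 - 3.2916*h + 17.8084)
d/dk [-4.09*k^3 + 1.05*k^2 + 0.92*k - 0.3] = -12.27*k^2 + 2.1*k + 0.92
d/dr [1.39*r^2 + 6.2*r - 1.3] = 2.78*r + 6.2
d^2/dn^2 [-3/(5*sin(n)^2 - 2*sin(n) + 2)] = 6*(50*sin(n)^4 - 15*sin(n)^3 - 93*sin(n)^2 + 32*sin(n) + 6)/(5*sin(n)^2 - 2*sin(n) + 2)^3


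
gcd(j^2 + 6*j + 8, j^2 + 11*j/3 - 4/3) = j + 4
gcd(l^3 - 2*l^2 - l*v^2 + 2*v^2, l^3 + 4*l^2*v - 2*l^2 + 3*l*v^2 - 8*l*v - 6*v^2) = l^2 + l*v - 2*l - 2*v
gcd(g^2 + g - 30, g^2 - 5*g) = g - 5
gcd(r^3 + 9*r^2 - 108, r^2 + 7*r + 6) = r + 6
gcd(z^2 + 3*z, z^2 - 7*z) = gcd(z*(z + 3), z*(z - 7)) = z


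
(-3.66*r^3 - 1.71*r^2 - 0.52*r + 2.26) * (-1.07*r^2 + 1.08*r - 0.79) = 3.9162*r^5 - 2.1231*r^4 + 1.601*r^3 - 1.6289*r^2 + 2.8516*r - 1.7854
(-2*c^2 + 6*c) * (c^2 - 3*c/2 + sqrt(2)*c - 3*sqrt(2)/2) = -2*c^4 - 2*sqrt(2)*c^3 + 9*c^3 - 9*c^2 + 9*sqrt(2)*c^2 - 9*sqrt(2)*c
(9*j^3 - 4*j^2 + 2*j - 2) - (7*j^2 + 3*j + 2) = 9*j^3 - 11*j^2 - j - 4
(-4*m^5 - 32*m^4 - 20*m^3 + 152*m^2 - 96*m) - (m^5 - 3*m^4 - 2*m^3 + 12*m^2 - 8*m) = -5*m^5 - 29*m^4 - 18*m^3 + 140*m^2 - 88*m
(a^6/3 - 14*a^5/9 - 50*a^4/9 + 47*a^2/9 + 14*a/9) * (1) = a^6/3 - 14*a^5/9 - 50*a^4/9 + 47*a^2/9 + 14*a/9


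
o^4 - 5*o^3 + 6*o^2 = o^2*(o - 3)*(o - 2)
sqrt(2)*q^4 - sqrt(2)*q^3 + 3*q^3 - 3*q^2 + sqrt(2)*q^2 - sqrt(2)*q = q*(q - 1)*(q + sqrt(2))*(sqrt(2)*q + 1)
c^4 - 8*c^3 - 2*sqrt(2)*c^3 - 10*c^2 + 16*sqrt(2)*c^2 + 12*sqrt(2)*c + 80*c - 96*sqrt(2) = (c - 8)*(c - 3*sqrt(2))*(c - sqrt(2))*(c + 2*sqrt(2))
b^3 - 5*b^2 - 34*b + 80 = (b - 8)*(b - 2)*(b + 5)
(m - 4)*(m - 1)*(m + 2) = m^3 - 3*m^2 - 6*m + 8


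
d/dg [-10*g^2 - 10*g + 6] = -20*g - 10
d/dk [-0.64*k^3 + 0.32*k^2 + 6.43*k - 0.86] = -1.92*k^2 + 0.64*k + 6.43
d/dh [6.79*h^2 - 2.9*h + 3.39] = 13.58*h - 2.9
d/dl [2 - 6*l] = -6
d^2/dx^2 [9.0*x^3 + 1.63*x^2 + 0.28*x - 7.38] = 54.0*x + 3.26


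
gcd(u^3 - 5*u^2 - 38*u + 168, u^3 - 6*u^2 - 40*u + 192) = u^2 + 2*u - 24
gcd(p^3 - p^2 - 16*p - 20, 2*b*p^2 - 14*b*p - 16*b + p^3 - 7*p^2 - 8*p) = 1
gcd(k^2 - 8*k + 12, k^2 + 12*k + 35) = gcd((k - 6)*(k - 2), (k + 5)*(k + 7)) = 1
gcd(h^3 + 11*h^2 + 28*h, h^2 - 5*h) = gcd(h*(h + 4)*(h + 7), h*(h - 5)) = h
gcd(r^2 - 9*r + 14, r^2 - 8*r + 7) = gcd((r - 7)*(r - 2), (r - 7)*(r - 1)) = r - 7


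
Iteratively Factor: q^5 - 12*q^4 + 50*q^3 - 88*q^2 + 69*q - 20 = (q - 4)*(q^4 - 8*q^3 + 18*q^2 - 16*q + 5) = (q - 4)*(q - 1)*(q^3 - 7*q^2 + 11*q - 5) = (q - 5)*(q - 4)*(q - 1)*(q^2 - 2*q + 1) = (q - 5)*(q - 4)*(q - 1)^2*(q - 1)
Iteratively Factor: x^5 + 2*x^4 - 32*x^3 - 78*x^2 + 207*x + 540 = (x + 4)*(x^4 - 2*x^3 - 24*x^2 + 18*x + 135) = (x + 3)*(x + 4)*(x^3 - 5*x^2 - 9*x + 45) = (x - 5)*(x + 3)*(x + 4)*(x^2 - 9) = (x - 5)*(x - 3)*(x + 3)*(x + 4)*(x + 3)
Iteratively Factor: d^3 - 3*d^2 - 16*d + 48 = (d - 4)*(d^2 + d - 12) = (d - 4)*(d + 4)*(d - 3)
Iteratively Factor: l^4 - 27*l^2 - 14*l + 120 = (l - 2)*(l^3 + 2*l^2 - 23*l - 60) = (l - 2)*(l + 3)*(l^2 - l - 20) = (l - 2)*(l + 3)*(l + 4)*(l - 5)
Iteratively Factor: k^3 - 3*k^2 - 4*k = (k + 1)*(k^2 - 4*k) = (k - 4)*(k + 1)*(k)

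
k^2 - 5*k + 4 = (k - 4)*(k - 1)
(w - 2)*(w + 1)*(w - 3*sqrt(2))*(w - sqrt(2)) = w^4 - 4*sqrt(2)*w^3 - w^3 + 4*w^2 + 4*sqrt(2)*w^2 - 6*w + 8*sqrt(2)*w - 12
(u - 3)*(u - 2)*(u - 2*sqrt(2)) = u^3 - 5*u^2 - 2*sqrt(2)*u^2 + 6*u + 10*sqrt(2)*u - 12*sqrt(2)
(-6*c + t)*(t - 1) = -6*c*t + 6*c + t^2 - t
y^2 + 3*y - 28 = (y - 4)*(y + 7)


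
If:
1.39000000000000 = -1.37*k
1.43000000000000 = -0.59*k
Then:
No Solution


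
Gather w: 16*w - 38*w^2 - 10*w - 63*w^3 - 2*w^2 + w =-63*w^3 - 40*w^2 + 7*w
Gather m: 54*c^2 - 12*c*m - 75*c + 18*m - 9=54*c^2 - 75*c + m*(18 - 12*c) - 9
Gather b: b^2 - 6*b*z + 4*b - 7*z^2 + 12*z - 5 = b^2 + b*(4 - 6*z) - 7*z^2 + 12*z - 5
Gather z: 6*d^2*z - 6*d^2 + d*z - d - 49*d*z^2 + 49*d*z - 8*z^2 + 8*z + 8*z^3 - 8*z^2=-6*d^2 - d + 8*z^3 + z^2*(-49*d - 16) + z*(6*d^2 + 50*d + 8)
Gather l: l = l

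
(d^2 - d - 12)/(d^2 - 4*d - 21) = (d - 4)/(d - 7)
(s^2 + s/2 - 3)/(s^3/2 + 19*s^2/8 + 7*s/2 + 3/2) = 4*(2*s - 3)/(4*s^2 + 11*s + 6)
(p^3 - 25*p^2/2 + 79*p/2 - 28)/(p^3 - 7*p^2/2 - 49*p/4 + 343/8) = 4*(p^2 - 9*p + 8)/(4*p^2 - 49)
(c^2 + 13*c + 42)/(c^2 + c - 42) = (c + 6)/(c - 6)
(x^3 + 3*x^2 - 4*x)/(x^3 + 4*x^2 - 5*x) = (x + 4)/(x + 5)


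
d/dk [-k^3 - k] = -3*k^2 - 1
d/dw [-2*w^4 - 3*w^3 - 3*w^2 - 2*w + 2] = -8*w^3 - 9*w^2 - 6*w - 2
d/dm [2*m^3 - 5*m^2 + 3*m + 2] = 6*m^2 - 10*m + 3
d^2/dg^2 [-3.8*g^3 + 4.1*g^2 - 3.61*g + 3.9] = 8.2 - 22.8*g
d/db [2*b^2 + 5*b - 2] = 4*b + 5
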